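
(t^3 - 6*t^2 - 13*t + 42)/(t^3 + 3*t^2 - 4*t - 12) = (t - 7)/(t + 2)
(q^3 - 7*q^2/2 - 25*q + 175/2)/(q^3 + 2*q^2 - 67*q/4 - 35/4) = 2*(q - 5)/(2*q + 1)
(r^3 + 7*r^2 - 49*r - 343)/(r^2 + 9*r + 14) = (r^2 - 49)/(r + 2)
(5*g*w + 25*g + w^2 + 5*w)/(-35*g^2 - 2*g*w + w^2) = (w + 5)/(-7*g + w)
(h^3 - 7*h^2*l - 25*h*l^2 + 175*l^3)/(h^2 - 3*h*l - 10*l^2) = (h^2 - 2*h*l - 35*l^2)/(h + 2*l)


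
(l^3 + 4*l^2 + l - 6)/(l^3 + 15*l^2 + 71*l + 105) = (l^2 + l - 2)/(l^2 + 12*l + 35)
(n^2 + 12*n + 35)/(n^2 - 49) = (n + 5)/(n - 7)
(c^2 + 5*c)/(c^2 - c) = (c + 5)/(c - 1)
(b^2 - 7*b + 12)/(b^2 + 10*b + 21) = (b^2 - 7*b + 12)/(b^2 + 10*b + 21)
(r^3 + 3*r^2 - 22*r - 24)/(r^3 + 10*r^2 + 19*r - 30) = (r^2 - 3*r - 4)/(r^2 + 4*r - 5)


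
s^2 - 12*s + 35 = (s - 7)*(s - 5)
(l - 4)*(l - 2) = l^2 - 6*l + 8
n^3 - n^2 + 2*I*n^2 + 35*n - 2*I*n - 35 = (n - 1)*(n - 5*I)*(n + 7*I)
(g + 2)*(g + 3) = g^2 + 5*g + 6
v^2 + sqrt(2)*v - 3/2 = (v - sqrt(2)/2)*(v + 3*sqrt(2)/2)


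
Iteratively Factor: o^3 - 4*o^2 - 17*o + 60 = (o - 5)*(o^2 + o - 12) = (o - 5)*(o - 3)*(o + 4)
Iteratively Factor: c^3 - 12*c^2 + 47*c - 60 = (c - 5)*(c^2 - 7*c + 12) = (c - 5)*(c - 4)*(c - 3)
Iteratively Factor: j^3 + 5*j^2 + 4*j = (j)*(j^2 + 5*j + 4) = j*(j + 1)*(j + 4)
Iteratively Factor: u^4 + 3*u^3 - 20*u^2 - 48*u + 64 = (u + 4)*(u^3 - u^2 - 16*u + 16) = (u - 1)*(u + 4)*(u^2 - 16) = (u - 4)*(u - 1)*(u + 4)*(u + 4)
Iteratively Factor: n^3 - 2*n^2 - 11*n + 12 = (n + 3)*(n^2 - 5*n + 4) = (n - 4)*(n + 3)*(n - 1)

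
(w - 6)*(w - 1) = w^2 - 7*w + 6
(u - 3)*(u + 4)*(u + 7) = u^3 + 8*u^2 - 5*u - 84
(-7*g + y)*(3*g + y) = -21*g^2 - 4*g*y + y^2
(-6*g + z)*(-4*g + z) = 24*g^2 - 10*g*z + z^2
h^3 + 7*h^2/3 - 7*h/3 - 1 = (h - 1)*(h + 1/3)*(h + 3)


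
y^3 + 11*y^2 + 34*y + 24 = (y + 1)*(y + 4)*(y + 6)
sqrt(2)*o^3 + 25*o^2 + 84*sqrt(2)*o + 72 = (o + 6*sqrt(2))^2*(sqrt(2)*o + 1)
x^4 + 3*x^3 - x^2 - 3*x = x*(x - 1)*(x + 1)*(x + 3)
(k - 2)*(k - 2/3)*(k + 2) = k^3 - 2*k^2/3 - 4*k + 8/3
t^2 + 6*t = t*(t + 6)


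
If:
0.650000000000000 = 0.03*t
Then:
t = 21.67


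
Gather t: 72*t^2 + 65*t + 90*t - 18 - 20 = 72*t^2 + 155*t - 38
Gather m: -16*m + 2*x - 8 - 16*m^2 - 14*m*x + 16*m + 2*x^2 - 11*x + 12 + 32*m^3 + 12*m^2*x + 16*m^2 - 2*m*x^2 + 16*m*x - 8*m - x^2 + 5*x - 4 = 32*m^3 + 12*m^2*x + m*(-2*x^2 + 2*x - 8) + x^2 - 4*x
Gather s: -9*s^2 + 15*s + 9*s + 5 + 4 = -9*s^2 + 24*s + 9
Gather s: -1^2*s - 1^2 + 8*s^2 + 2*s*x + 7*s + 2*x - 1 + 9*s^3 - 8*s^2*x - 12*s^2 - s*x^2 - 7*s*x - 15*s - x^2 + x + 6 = 9*s^3 + s^2*(-8*x - 4) + s*(-x^2 - 5*x - 9) - x^2 + 3*x + 4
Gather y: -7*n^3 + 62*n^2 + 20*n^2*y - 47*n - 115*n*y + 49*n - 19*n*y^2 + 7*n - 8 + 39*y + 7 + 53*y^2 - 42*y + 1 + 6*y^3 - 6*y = -7*n^3 + 62*n^2 + 9*n + 6*y^3 + y^2*(53 - 19*n) + y*(20*n^2 - 115*n - 9)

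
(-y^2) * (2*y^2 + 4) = -2*y^4 - 4*y^2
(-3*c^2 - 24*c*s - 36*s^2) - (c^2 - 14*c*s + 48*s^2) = -4*c^2 - 10*c*s - 84*s^2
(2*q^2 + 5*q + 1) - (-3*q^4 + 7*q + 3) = 3*q^4 + 2*q^2 - 2*q - 2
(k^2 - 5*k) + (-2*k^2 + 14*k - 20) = -k^2 + 9*k - 20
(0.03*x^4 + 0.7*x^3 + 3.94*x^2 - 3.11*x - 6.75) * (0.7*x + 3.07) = 0.021*x^5 + 0.5821*x^4 + 4.907*x^3 + 9.9188*x^2 - 14.2727*x - 20.7225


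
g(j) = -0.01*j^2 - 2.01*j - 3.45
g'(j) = -0.02*j - 2.01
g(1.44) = -6.37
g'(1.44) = -2.04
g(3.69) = -11.00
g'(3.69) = -2.08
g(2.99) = -9.55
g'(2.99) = -2.07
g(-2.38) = 1.28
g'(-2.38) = -1.96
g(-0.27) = -2.91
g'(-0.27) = -2.00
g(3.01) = -9.59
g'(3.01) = -2.07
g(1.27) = -6.02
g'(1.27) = -2.04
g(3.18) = -9.94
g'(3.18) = -2.07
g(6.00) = -15.87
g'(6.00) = -2.13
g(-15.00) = 24.45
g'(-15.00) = -1.71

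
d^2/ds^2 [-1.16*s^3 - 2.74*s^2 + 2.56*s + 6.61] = -6.96*s - 5.48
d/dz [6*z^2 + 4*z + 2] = 12*z + 4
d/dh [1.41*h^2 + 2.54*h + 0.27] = 2.82*h + 2.54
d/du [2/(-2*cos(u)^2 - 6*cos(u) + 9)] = -4*(2*cos(u) + 3)*sin(u)/(6*cos(u) + cos(2*u) - 8)^2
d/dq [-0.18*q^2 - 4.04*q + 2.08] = -0.36*q - 4.04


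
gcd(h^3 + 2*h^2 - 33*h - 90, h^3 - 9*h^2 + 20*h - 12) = h - 6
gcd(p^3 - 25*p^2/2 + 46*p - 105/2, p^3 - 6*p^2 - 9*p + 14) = p - 7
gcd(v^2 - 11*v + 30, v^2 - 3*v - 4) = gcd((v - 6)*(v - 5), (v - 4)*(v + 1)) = 1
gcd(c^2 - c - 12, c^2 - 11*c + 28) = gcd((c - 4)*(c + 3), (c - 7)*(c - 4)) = c - 4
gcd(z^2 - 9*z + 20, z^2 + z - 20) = z - 4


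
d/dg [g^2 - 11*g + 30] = 2*g - 11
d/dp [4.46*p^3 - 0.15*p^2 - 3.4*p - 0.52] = 13.38*p^2 - 0.3*p - 3.4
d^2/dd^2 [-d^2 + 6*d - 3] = -2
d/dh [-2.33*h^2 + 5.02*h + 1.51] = 5.02 - 4.66*h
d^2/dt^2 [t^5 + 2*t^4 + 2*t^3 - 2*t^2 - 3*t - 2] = 20*t^3 + 24*t^2 + 12*t - 4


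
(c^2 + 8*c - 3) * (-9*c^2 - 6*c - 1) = -9*c^4 - 78*c^3 - 22*c^2 + 10*c + 3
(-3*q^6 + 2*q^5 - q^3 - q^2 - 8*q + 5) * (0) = 0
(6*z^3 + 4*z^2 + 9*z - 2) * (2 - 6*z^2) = -36*z^5 - 24*z^4 - 42*z^3 + 20*z^2 + 18*z - 4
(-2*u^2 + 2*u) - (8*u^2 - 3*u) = -10*u^2 + 5*u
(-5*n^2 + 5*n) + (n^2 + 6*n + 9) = -4*n^2 + 11*n + 9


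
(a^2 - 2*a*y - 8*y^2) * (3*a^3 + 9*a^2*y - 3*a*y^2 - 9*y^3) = 3*a^5 + 3*a^4*y - 45*a^3*y^2 - 75*a^2*y^3 + 42*a*y^4 + 72*y^5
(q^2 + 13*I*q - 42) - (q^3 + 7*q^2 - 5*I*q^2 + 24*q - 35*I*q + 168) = -q^3 - 6*q^2 + 5*I*q^2 - 24*q + 48*I*q - 210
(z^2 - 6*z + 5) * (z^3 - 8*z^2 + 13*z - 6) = z^5 - 14*z^4 + 66*z^3 - 124*z^2 + 101*z - 30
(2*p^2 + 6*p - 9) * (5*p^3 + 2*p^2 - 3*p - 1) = 10*p^5 + 34*p^4 - 39*p^3 - 38*p^2 + 21*p + 9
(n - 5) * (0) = 0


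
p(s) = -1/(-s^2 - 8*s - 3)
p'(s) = -(2*s + 8)/(-s^2 - 8*s - 3)^2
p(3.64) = 0.02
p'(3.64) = -0.01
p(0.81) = 0.10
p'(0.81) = -0.09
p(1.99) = 0.04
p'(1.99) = -0.02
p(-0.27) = 1.10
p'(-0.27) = -8.95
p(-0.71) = -0.46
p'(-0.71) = -1.39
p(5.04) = 0.01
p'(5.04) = -0.00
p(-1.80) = -0.12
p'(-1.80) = -0.07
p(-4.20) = -0.08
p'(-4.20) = 0.00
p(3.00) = 0.03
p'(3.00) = -0.01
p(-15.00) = 0.01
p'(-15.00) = 0.00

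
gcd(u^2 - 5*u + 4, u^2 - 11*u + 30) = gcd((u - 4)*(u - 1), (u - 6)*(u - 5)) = 1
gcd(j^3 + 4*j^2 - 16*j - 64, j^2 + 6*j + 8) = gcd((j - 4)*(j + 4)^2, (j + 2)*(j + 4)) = j + 4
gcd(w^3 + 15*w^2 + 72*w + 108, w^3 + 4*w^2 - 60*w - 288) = w^2 + 12*w + 36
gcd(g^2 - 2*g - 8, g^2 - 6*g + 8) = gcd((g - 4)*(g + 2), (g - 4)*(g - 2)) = g - 4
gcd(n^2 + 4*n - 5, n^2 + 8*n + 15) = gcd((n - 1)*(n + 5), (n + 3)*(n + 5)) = n + 5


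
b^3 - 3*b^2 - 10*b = b*(b - 5)*(b + 2)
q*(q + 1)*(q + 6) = q^3 + 7*q^2 + 6*q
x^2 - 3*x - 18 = (x - 6)*(x + 3)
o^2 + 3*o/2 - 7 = (o - 2)*(o + 7/2)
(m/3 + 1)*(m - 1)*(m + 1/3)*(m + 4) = m^4/3 + 19*m^3/9 + 7*m^2/3 - 31*m/9 - 4/3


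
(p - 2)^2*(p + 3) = p^3 - p^2 - 8*p + 12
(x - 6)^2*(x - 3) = x^3 - 15*x^2 + 72*x - 108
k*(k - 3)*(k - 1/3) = k^3 - 10*k^2/3 + k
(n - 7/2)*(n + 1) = n^2 - 5*n/2 - 7/2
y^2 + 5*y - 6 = (y - 1)*(y + 6)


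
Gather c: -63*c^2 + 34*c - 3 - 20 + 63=-63*c^2 + 34*c + 40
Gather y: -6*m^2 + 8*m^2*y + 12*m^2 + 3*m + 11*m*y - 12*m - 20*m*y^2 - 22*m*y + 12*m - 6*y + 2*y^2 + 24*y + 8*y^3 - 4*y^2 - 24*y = 6*m^2 + 3*m + 8*y^3 + y^2*(-20*m - 2) + y*(8*m^2 - 11*m - 6)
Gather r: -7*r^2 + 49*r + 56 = -7*r^2 + 49*r + 56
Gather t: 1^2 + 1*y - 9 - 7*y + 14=6 - 6*y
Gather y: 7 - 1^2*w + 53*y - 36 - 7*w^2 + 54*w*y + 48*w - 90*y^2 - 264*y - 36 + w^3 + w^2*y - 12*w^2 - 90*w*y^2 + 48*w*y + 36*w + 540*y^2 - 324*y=w^3 - 19*w^2 + 83*w + y^2*(450 - 90*w) + y*(w^2 + 102*w - 535) - 65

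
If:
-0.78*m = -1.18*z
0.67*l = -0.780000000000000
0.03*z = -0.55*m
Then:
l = -1.16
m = 0.00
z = 0.00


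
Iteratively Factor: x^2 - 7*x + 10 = (x - 2)*(x - 5)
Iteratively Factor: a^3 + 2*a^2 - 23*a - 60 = (a + 4)*(a^2 - 2*a - 15) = (a + 3)*(a + 4)*(a - 5)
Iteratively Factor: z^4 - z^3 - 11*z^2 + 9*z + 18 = (z - 2)*(z^3 + z^2 - 9*z - 9) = (z - 2)*(z + 3)*(z^2 - 2*z - 3) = (z - 2)*(z + 1)*(z + 3)*(z - 3)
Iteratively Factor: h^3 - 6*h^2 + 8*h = (h)*(h^2 - 6*h + 8) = h*(h - 4)*(h - 2)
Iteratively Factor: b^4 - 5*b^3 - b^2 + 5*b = (b - 1)*(b^3 - 4*b^2 - 5*b) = (b - 1)*(b + 1)*(b^2 - 5*b) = b*(b - 1)*(b + 1)*(b - 5)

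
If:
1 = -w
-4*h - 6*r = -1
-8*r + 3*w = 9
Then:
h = 5/2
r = -3/2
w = -1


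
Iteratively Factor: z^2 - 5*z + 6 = (z - 2)*(z - 3)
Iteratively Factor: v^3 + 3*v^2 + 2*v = (v + 2)*(v^2 + v) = (v + 1)*(v + 2)*(v)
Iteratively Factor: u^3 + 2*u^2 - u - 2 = (u + 2)*(u^2 - 1) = (u + 1)*(u + 2)*(u - 1)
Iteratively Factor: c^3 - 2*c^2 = (c)*(c^2 - 2*c) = c^2*(c - 2)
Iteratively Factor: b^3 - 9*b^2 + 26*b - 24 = (b - 3)*(b^2 - 6*b + 8) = (b - 4)*(b - 3)*(b - 2)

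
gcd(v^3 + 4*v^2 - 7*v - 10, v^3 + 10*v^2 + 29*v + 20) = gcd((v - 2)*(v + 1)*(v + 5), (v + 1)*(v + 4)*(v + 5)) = v^2 + 6*v + 5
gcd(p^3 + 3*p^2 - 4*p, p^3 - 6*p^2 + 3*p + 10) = 1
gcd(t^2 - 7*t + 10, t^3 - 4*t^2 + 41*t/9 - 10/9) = t - 2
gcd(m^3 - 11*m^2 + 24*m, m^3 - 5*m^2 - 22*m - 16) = m - 8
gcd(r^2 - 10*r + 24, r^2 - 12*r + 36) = r - 6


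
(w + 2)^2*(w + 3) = w^3 + 7*w^2 + 16*w + 12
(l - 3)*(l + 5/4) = l^2 - 7*l/4 - 15/4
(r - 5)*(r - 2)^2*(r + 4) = r^4 - 5*r^3 - 12*r^2 + 76*r - 80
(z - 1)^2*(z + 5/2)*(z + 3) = z^4 + 7*z^3/2 - 5*z^2/2 - 19*z/2 + 15/2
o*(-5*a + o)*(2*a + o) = -10*a^2*o - 3*a*o^2 + o^3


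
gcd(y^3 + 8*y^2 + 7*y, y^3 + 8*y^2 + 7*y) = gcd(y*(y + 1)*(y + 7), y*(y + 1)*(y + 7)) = y^3 + 8*y^2 + 7*y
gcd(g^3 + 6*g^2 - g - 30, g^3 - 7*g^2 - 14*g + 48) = g^2 + g - 6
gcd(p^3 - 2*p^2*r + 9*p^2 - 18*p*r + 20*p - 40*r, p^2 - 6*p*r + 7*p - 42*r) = 1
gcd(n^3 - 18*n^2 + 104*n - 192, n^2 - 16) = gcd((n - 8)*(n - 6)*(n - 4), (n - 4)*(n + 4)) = n - 4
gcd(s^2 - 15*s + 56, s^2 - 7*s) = s - 7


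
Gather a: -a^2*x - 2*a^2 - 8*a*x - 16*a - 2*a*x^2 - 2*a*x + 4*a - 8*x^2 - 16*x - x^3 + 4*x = a^2*(-x - 2) + a*(-2*x^2 - 10*x - 12) - x^3 - 8*x^2 - 12*x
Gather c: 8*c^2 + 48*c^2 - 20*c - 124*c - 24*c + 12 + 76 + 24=56*c^2 - 168*c + 112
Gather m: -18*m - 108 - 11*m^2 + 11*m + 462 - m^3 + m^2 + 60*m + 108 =-m^3 - 10*m^2 + 53*m + 462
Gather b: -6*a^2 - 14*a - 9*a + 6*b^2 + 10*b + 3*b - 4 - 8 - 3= -6*a^2 - 23*a + 6*b^2 + 13*b - 15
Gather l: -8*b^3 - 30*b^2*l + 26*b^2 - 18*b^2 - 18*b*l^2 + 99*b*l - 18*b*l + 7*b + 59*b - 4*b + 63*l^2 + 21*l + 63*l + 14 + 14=-8*b^3 + 8*b^2 + 62*b + l^2*(63 - 18*b) + l*(-30*b^2 + 81*b + 84) + 28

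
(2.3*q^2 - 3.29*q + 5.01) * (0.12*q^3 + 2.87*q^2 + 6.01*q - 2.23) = 0.276*q^5 + 6.2062*q^4 + 4.9819*q^3 - 10.5232*q^2 + 37.4468*q - 11.1723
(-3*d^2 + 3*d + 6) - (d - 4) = -3*d^2 + 2*d + 10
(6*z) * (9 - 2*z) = -12*z^2 + 54*z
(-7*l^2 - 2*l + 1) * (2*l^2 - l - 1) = -14*l^4 + 3*l^3 + 11*l^2 + l - 1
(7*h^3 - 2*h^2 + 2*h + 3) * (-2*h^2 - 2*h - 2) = -14*h^5 - 10*h^4 - 14*h^3 - 6*h^2 - 10*h - 6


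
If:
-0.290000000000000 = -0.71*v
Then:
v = 0.41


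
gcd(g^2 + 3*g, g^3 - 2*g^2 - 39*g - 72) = g + 3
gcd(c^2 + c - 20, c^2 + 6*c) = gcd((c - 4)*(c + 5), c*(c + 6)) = 1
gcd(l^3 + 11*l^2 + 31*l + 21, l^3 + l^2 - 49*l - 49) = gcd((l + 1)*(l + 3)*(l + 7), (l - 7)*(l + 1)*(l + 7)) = l^2 + 8*l + 7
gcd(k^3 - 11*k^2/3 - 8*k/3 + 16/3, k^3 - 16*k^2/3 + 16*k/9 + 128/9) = k^2 - 8*k/3 - 16/3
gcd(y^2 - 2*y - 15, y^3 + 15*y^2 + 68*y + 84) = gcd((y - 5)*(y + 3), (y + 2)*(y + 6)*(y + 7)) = 1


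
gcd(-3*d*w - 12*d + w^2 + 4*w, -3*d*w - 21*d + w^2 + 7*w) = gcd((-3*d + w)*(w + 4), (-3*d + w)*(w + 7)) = -3*d + w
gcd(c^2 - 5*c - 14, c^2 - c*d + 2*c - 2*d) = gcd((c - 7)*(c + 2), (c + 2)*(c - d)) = c + 2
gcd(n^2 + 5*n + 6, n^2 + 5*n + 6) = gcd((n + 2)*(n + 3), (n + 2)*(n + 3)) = n^2 + 5*n + 6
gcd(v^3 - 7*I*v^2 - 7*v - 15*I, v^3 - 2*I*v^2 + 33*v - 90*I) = v^2 - 8*I*v - 15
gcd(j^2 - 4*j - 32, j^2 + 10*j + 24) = j + 4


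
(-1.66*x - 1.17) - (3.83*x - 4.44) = 3.27 - 5.49*x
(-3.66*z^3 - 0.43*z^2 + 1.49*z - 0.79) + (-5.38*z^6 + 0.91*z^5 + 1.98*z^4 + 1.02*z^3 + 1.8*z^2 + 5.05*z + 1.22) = -5.38*z^6 + 0.91*z^5 + 1.98*z^4 - 2.64*z^3 + 1.37*z^2 + 6.54*z + 0.43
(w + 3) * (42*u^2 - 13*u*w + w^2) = 42*u^2*w + 126*u^2 - 13*u*w^2 - 39*u*w + w^3 + 3*w^2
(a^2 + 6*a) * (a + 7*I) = a^3 + 6*a^2 + 7*I*a^2 + 42*I*a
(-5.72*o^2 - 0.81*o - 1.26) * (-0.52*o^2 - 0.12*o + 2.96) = 2.9744*o^4 + 1.1076*o^3 - 16.1788*o^2 - 2.2464*o - 3.7296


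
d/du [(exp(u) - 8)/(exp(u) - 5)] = 3*exp(u)/(exp(u) - 5)^2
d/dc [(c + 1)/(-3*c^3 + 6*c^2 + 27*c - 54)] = (-c^3 + 2*c^2 + 9*c - (c + 1)*(-3*c^2 + 4*c + 9) - 18)/(3*(c^3 - 2*c^2 - 9*c + 18)^2)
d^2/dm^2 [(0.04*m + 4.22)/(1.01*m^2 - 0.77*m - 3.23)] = ((-0.2424*m - 8.4628)*(-1.01*m^2 + 0.77*m + 3.23) - (0.04*m + 4.22)*(2.02*m - 0.77)*(4.04*m - 1.54))/(-1.01*m^2 + 0.77*m + 3.23)^3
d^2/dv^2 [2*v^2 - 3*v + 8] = 4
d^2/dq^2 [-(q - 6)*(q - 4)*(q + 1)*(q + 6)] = -12*q^2 + 18*q + 80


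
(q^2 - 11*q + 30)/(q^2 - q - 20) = (q - 6)/(q + 4)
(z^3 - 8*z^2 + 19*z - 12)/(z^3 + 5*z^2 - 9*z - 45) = (z^2 - 5*z + 4)/(z^2 + 8*z + 15)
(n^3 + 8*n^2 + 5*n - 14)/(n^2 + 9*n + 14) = n - 1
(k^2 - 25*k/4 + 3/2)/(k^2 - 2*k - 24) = (k - 1/4)/(k + 4)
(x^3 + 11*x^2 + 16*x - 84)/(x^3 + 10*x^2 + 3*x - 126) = (x - 2)/(x - 3)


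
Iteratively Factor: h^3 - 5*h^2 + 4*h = (h)*(h^2 - 5*h + 4) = h*(h - 1)*(h - 4)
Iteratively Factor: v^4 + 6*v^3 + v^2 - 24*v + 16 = (v + 4)*(v^3 + 2*v^2 - 7*v + 4) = (v - 1)*(v + 4)*(v^2 + 3*v - 4) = (v - 1)*(v + 4)^2*(v - 1)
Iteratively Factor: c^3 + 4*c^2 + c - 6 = (c + 2)*(c^2 + 2*c - 3) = (c + 2)*(c + 3)*(c - 1)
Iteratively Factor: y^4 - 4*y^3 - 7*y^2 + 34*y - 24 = (y - 1)*(y^3 - 3*y^2 - 10*y + 24) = (y - 4)*(y - 1)*(y^2 + y - 6) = (y - 4)*(y - 2)*(y - 1)*(y + 3)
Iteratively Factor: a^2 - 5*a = (a - 5)*(a)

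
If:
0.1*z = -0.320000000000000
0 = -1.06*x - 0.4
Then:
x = -0.38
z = -3.20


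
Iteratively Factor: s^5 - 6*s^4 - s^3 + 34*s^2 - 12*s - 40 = (s + 2)*(s^4 - 8*s^3 + 15*s^2 + 4*s - 20) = (s - 2)*(s + 2)*(s^3 - 6*s^2 + 3*s + 10) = (s - 2)*(s + 1)*(s + 2)*(s^2 - 7*s + 10) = (s - 5)*(s - 2)*(s + 1)*(s + 2)*(s - 2)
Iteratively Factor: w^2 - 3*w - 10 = (w + 2)*(w - 5)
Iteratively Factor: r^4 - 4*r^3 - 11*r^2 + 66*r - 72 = (r - 3)*(r^3 - r^2 - 14*r + 24) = (r - 3)^2*(r^2 + 2*r - 8) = (r - 3)^2*(r - 2)*(r + 4)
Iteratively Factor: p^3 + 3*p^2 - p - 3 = (p - 1)*(p^2 + 4*p + 3) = (p - 1)*(p + 3)*(p + 1)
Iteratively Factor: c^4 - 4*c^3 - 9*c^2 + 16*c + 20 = (c + 2)*(c^3 - 6*c^2 + 3*c + 10) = (c + 1)*(c + 2)*(c^2 - 7*c + 10) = (c - 5)*(c + 1)*(c + 2)*(c - 2)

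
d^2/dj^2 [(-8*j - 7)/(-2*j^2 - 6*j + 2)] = ((2*j + 3)^2*(8*j + 7) - (24*j + 31)*(j^2 + 3*j - 1))/(j^2 + 3*j - 1)^3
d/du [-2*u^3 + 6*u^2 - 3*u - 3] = -6*u^2 + 12*u - 3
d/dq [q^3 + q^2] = q*(3*q + 2)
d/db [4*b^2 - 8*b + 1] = 8*b - 8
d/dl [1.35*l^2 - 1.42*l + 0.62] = 2.7*l - 1.42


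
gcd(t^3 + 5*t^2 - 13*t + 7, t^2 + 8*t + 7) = t + 7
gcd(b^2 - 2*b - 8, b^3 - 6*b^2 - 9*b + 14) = b + 2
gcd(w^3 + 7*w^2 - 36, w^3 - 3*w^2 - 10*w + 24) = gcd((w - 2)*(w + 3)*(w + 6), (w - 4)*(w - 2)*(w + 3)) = w^2 + w - 6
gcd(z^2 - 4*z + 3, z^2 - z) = z - 1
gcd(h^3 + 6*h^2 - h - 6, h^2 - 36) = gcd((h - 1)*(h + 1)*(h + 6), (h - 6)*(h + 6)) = h + 6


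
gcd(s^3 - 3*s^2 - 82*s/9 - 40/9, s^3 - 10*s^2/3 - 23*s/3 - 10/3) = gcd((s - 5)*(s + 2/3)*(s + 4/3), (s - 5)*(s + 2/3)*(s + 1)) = s^2 - 13*s/3 - 10/3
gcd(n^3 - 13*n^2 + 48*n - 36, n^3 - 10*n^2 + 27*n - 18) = n^2 - 7*n + 6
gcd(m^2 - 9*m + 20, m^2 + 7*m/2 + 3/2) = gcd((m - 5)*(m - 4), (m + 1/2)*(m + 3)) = 1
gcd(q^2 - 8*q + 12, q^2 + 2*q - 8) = q - 2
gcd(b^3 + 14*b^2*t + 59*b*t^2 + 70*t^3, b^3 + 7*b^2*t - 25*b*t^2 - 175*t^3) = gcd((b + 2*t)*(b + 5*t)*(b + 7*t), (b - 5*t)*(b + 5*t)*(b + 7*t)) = b^2 + 12*b*t + 35*t^2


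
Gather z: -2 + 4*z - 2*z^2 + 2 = -2*z^2 + 4*z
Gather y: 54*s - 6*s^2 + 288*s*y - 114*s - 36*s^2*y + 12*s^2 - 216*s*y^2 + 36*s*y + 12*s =6*s^2 - 216*s*y^2 - 48*s + y*(-36*s^2 + 324*s)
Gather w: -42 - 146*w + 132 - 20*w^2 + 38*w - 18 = -20*w^2 - 108*w + 72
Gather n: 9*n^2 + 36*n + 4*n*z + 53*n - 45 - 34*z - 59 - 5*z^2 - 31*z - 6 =9*n^2 + n*(4*z + 89) - 5*z^2 - 65*z - 110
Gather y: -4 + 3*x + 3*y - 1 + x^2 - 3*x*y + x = x^2 + 4*x + y*(3 - 3*x) - 5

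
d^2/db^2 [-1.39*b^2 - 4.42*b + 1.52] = -2.78000000000000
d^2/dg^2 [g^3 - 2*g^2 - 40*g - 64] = 6*g - 4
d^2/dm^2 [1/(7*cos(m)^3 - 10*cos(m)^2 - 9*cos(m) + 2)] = ((-15*cos(m) - 80*cos(2*m) + 63*cos(3*m))*(7*cos(m)^3 - 10*cos(m)^2 - 9*cos(m) + 2)/4 + 2*(-21*cos(m)^2 + 20*cos(m) + 9)^2*sin(m)^2)/(7*cos(m)^3 - 10*cos(m)^2 - 9*cos(m) + 2)^3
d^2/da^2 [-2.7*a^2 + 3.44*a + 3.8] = -5.40000000000000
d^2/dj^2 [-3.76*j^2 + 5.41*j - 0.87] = -7.52000000000000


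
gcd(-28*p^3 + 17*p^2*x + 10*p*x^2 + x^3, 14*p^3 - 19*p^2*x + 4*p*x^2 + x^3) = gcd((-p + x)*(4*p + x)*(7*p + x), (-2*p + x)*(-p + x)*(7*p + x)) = -7*p^2 + 6*p*x + x^2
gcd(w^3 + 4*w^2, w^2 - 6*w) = w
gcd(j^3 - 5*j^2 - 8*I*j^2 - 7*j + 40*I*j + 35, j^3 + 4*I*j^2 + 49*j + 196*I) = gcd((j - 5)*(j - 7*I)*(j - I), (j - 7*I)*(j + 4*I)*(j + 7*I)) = j - 7*I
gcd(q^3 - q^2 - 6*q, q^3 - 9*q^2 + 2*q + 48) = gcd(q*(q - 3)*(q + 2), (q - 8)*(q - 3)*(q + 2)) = q^2 - q - 6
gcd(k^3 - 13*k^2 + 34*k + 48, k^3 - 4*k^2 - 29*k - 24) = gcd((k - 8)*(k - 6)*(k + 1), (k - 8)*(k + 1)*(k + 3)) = k^2 - 7*k - 8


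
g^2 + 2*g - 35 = (g - 5)*(g + 7)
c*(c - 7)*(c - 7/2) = c^3 - 21*c^2/2 + 49*c/2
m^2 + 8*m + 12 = (m + 2)*(m + 6)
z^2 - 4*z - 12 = (z - 6)*(z + 2)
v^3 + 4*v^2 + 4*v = v*(v + 2)^2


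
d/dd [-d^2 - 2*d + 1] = -2*d - 2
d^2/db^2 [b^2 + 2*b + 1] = 2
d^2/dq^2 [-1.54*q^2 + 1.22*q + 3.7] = -3.08000000000000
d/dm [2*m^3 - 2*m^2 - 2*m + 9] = 6*m^2 - 4*m - 2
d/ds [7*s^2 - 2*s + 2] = 14*s - 2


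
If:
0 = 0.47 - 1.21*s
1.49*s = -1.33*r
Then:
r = -0.44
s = 0.39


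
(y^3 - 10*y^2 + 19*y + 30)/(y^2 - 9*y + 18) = (y^2 - 4*y - 5)/(y - 3)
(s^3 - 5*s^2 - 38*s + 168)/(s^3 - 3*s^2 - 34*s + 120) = (s - 7)/(s - 5)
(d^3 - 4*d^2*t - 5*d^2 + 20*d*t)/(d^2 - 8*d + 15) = d*(d - 4*t)/(d - 3)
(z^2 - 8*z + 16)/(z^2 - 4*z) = (z - 4)/z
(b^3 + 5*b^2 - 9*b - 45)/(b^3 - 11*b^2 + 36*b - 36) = (b^2 + 8*b + 15)/(b^2 - 8*b + 12)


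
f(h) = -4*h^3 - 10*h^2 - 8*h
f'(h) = -12*h^2 - 20*h - 8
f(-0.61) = 2.07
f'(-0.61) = -0.27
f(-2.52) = 20.67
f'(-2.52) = -33.80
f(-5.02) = 294.18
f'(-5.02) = -210.00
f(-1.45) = 2.77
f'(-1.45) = -4.23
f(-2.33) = 14.95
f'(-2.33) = -26.55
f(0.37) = -4.53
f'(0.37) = -17.04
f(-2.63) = 24.64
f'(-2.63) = -38.40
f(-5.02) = 294.18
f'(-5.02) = -210.00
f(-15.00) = 11370.00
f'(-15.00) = -2408.00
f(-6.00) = 552.00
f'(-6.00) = -320.00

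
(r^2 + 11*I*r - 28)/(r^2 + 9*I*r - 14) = (r + 4*I)/(r + 2*I)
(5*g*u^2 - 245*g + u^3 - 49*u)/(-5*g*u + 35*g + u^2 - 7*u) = (5*g*u + 35*g + u^2 + 7*u)/(-5*g + u)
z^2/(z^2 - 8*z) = z/(z - 8)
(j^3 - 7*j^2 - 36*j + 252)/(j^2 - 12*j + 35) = (j^2 - 36)/(j - 5)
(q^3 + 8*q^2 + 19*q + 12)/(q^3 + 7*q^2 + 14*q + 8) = (q + 3)/(q + 2)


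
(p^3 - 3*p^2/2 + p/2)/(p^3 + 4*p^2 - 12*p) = (2*p^2 - 3*p + 1)/(2*(p^2 + 4*p - 12))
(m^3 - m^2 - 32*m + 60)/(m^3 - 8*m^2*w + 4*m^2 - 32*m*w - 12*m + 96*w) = (5 - m)/(-m + 8*w)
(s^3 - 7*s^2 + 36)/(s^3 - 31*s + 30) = (s^3 - 7*s^2 + 36)/(s^3 - 31*s + 30)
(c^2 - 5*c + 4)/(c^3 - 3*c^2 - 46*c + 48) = (c - 4)/(c^2 - 2*c - 48)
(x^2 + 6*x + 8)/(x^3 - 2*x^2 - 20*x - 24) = (x + 4)/(x^2 - 4*x - 12)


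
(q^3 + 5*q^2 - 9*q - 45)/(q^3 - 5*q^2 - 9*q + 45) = (q + 5)/(q - 5)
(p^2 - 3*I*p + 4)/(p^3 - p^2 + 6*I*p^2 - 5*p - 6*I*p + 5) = (p - 4*I)/(p^2 + p*(-1 + 5*I) - 5*I)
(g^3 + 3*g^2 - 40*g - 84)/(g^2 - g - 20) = (-g^3 - 3*g^2 + 40*g + 84)/(-g^2 + g + 20)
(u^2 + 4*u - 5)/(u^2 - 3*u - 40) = (u - 1)/(u - 8)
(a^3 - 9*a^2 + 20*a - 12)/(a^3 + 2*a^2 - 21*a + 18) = (a^2 - 8*a + 12)/(a^2 + 3*a - 18)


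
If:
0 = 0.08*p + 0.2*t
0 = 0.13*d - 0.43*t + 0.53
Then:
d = 3.30769230769231*t - 4.07692307692308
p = -2.5*t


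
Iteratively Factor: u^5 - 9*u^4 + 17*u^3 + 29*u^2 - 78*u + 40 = (u + 2)*(u^4 - 11*u^3 + 39*u^2 - 49*u + 20) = (u - 4)*(u + 2)*(u^3 - 7*u^2 + 11*u - 5) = (u - 5)*(u - 4)*(u + 2)*(u^2 - 2*u + 1) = (u - 5)*(u - 4)*(u - 1)*(u + 2)*(u - 1)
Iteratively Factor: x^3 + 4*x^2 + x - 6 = (x - 1)*(x^2 + 5*x + 6) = (x - 1)*(x + 3)*(x + 2)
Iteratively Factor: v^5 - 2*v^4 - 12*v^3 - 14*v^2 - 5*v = (v - 5)*(v^4 + 3*v^3 + 3*v^2 + v) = (v - 5)*(v + 1)*(v^3 + 2*v^2 + v) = (v - 5)*(v + 1)^2*(v^2 + v) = (v - 5)*(v + 1)^3*(v)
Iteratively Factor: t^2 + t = (t + 1)*(t)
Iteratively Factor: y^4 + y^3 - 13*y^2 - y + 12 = (y + 4)*(y^3 - 3*y^2 - y + 3) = (y + 1)*(y + 4)*(y^2 - 4*y + 3) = (y - 3)*(y + 1)*(y + 4)*(y - 1)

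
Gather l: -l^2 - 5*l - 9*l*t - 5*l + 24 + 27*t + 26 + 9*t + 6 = -l^2 + l*(-9*t - 10) + 36*t + 56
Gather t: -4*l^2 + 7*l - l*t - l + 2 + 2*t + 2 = -4*l^2 + 6*l + t*(2 - l) + 4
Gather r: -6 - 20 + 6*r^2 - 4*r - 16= 6*r^2 - 4*r - 42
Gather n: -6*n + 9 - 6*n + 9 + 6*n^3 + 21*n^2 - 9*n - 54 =6*n^3 + 21*n^2 - 21*n - 36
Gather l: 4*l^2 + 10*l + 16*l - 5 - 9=4*l^2 + 26*l - 14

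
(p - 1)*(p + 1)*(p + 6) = p^3 + 6*p^2 - p - 6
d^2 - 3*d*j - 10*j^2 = (d - 5*j)*(d + 2*j)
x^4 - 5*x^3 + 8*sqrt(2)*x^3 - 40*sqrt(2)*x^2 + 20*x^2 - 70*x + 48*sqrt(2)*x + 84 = (x - 3)*(x - 2)*(x + sqrt(2))*(x + 7*sqrt(2))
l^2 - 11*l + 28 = (l - 7)*(l - 4)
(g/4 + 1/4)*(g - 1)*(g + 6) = g^3/4 + 3*g^2/2 - g/4 - 3/2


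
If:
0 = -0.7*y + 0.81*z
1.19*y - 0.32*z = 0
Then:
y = 0.00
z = 0.00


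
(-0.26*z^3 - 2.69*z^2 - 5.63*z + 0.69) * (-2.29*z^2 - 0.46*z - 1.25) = 0.5954*z^5 + 6.2797*z^4 + 14.4551*z^3 + 4.3722*z^2 + 6.7201*z - 0.8625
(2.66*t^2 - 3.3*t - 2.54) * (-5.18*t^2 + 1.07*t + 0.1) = -13.7788*t^4 + 19.9402*t^3 + 9.8922*t^2 - 3.0478*t - 0.254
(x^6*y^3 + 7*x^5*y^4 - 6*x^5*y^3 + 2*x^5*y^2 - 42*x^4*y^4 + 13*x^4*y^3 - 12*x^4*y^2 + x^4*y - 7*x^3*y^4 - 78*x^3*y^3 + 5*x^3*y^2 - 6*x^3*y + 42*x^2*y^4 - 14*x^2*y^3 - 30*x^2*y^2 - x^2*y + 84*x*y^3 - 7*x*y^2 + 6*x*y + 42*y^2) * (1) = x^6*y^3 + 7*x^5*y^4 - 6*x^5*y^3 + 2*x^5*y^2 - 42*x^4*y^4 + 13*x^4*y^3 - 12*x^4*y^2 + x^4*y - 7*x^3*y^4 - 78*x^3*y^3 + 5*x^3*y^2 - 6*x^3*y + 42*x^2*y^4 - 14*x^2*y^3 - 30*x^2*y^2 - x^2*y + 84*x*y^3 - 7*x*y^2 + 6*x*y + 42*y^2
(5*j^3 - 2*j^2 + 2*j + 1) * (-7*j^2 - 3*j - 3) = -35*j^5 - j^4 - 23*j^3 - 7*j^2 - 9*j - 3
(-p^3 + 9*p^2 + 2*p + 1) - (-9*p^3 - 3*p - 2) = 8*p^3 + 9*p^2 + 5*p + 3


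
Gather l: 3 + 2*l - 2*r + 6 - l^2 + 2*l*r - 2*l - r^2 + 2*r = -l^2 + 2*l*r - r^2 + 9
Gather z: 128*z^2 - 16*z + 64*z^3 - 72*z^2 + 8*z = 64*z^3 + 56*z^2 - 8*z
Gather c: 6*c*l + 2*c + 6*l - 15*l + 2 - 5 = c*(6*l + 2) - 9*l - 3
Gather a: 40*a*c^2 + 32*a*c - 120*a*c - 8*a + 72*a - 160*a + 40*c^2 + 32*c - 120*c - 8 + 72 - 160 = a*(40*c^2 - 88*c - 96) + 40*c^2 - 88*c - 96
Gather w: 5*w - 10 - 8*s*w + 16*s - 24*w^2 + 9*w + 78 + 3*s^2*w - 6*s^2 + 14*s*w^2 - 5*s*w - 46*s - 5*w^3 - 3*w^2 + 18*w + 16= -6*s^2 - 30*s - 5*w^3 + w^2*(14*s - 27) + w*(3*s^2 - 13*s + 32) + 84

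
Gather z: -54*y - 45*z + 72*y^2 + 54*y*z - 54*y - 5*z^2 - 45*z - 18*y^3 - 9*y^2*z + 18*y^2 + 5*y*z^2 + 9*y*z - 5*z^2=-18*y^3 + 90*y^2 - 108*y + z^2*(5*y - 10) + z*(-9*y^2 + 63*y - 90)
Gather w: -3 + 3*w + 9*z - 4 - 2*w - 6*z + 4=w + 3*z - 3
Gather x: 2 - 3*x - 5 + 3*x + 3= 0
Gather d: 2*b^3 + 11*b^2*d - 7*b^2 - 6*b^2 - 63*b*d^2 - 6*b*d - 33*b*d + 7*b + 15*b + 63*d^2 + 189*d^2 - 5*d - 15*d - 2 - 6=2*b^3 - 13*b^2 + 22*b + d^2*(252 - 63*b) + d*(11*b^2 - 39*b - 20) - 8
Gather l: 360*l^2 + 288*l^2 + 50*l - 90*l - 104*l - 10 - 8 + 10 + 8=648*l^2 - 144*l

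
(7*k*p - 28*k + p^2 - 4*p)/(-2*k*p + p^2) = (-7*k*p + 28*k - p^2 + 4*p)/(p*(2*k - p))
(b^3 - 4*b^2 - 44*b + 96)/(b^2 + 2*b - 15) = (b^3 - 4*b^2 - 44*b + 96)/(b^2 + 2*b - 15)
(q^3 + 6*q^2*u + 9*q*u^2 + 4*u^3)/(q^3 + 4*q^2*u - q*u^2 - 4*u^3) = (q + u)/(q - u)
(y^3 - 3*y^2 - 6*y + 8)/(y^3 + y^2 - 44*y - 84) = (y^2 - 5*y + 4)/(y^2 - y - 42)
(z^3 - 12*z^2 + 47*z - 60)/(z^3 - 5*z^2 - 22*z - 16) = (-z^3 + 12*z^2 - 47*z + 60)/(-z^3 + 5*z^2 + 22*z + 16)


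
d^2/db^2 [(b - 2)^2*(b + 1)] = 6*b - 6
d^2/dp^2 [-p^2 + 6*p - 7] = -2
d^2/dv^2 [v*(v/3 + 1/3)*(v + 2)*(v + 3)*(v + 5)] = 20*v^3/3 + 44*v^2 + 82*v + 122/3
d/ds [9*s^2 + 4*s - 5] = 18*s + 4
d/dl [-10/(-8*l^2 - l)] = 10*(-16*l - 1)/(l^2*(8*l + 1)^2)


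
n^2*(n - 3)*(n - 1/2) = n^4 - 7*n^3/2 + 3*n^2/2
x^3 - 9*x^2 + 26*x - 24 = (x - 4)*(x - 3)*(x - 2)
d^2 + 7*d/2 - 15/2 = (d - 3/2)*(d + 5)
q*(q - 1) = q^2 - q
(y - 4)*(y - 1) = y^2 - 5*y + 4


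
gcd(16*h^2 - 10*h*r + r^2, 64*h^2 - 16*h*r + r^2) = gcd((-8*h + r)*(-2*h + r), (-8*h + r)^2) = -8*h + r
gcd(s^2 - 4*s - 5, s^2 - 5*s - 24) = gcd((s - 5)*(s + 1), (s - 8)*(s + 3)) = 1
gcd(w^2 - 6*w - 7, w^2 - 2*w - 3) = w + 1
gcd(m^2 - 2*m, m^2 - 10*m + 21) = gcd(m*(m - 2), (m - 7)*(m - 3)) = 1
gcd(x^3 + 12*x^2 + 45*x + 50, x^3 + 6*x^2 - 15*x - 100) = x^2 + 10*x + 25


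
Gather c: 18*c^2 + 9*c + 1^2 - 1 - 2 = 18*c^2 + 9*c - 2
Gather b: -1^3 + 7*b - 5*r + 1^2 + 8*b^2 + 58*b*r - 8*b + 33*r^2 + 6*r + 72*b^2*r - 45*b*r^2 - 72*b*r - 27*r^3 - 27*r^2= b^2*(72*r + 8) + b*(-45*r^2 - 14*r - 1) - 27*r^3 + 6*r^2 + r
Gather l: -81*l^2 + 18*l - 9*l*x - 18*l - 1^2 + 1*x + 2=-81*l^2 - 9*l*x + x + 1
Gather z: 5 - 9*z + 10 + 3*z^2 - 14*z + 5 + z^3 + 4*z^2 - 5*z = z^3 + 7*z^2 - 28*z + 20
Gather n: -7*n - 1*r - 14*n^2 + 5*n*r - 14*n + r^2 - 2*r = -14*n^2 + n*(5*r - 21) + r^2 - 3*r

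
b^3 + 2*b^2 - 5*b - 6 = (b - 2)*(b + 1)*(b + 3)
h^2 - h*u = h*(h - u)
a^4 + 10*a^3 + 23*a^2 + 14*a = a*(a + 1)*(a + 2)*(a + 7)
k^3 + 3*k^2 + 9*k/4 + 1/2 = (k + 1/2)^2*(k + 2)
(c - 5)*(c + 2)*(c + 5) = c^3 + 2*c^2 - 25*c - 50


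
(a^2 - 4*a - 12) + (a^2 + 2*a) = 2*a^2 - 2*a - 12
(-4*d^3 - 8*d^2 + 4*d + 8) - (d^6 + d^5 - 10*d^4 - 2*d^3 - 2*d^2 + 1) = -d^6 - d^5 + 10*d^4 - 2*d^3 - 6*d^2 + 4*d + 7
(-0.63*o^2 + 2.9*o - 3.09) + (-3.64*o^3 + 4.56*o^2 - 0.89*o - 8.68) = -3.64*o^3 + 3.93*o^2 + 2.01*o - 11.77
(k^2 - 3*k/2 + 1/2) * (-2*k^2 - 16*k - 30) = -2*k^4 - 13*k^3 - 7*k^2 + 37*k - 15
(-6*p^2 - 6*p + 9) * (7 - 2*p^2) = 12*p^4 + 12*p^3 - 60*p^2 - 42*p + 63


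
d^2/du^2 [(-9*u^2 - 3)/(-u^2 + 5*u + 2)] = 18*(5*u^3 + 7*u^2 - 5*u + 13)/(u^6 - 15*u^5 + 69*u^4 - 65*u^3 - 138*u^2 - 60*u - 8)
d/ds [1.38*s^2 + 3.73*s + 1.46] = 2.76*s + 3.73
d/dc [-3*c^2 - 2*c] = -6*c - 2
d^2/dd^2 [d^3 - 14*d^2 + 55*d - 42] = 6*d - 28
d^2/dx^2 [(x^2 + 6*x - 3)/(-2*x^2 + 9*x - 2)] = 2*(-42*x^3 + 48*x^2 - 90*x + 119)/(8*x^6 - 108*x^5 + 510*x^4 - 945*x^3 + 510*x^2 - 108*x + 8)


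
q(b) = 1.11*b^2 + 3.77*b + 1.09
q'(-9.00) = -16.21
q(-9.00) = 57.07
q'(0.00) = 3.77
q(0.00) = 1.09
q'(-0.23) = 3.26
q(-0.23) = 0.28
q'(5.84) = 16.73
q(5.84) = 60.96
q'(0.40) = 4.66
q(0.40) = 2.78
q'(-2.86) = -2.58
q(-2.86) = -0.61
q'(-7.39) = -12.64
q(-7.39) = 33.85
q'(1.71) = 7.57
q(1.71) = 10.78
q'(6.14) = 17.40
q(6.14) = 66.08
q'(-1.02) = 1.51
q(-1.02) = -1.60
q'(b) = 2.22*b + 3.77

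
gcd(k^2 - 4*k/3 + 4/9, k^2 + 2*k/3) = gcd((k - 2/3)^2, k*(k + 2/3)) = 1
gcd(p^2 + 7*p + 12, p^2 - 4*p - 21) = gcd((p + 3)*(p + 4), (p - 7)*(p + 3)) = p + 3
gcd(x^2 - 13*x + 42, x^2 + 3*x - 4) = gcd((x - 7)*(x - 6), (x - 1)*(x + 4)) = 1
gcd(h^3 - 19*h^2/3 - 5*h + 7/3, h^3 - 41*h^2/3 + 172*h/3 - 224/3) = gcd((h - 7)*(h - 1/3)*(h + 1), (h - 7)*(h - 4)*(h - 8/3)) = h - 7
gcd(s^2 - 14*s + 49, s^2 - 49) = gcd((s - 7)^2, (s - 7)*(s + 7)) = s - 7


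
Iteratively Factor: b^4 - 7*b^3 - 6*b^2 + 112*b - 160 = (b - 5)*(b^3 - 2*b^2 - 16*b + 32) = (b - 5)*(b - 4)*(b^2 + 2*b - 8) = (b - 5)*(b - 4)*(b - 2)*(b + 4)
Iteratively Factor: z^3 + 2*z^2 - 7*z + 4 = (z - 1)*(z^2 + 3*z - 4) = (z - 1)^2*(z + 4)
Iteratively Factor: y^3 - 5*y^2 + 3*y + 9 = (y + 1)*(y^2 - 6*y + 9) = (y - 3)*(y + 1)*(y - 3)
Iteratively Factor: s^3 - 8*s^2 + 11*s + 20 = (s + 1)*(s^2 - 9*s + 20) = (s - 5)*(s + 1)*(s - 4)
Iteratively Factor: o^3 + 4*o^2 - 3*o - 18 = (o + 3)*(o^2 + o - 6) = (o + 3)^2*(o - 2)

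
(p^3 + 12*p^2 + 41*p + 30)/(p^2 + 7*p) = (p^3 + 12*p^2 + 41*p + 30)/(p*(p + 7))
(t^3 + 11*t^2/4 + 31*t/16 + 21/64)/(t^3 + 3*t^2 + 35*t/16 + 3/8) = (t + 7/4)/(t + 2)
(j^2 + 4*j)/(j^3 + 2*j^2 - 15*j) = (j + 4)/(j^2 + 2*j - 15)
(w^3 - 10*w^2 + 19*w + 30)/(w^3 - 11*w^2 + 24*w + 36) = (w - 5)/(w - 6)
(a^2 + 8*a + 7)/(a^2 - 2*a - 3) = (a + 7)/(a - 3)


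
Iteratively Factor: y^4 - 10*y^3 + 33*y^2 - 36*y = (y - 3)*(y^3 - 7*y^2 + 12*y) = y*(y - 3)*(y^2 - 7*y + 12) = y*(y - 4)*(y - 3)*(y - 3)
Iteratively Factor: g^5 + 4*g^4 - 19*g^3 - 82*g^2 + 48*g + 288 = (g + 3)*(g^4 + g^3 - 22*g^2 - 16*g + 96) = (g + 3)*(g + 4)*(g^3 - 3*g^2 - 10*g + 24) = (g - 4)*(g + 3)*(g + 4)*(g^2 + g - 6) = (g - 4)*(g + 3)^2*(g + 4)*(g - 2)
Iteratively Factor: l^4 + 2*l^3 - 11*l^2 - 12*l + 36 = (l - 2)*(l^3 + 4*l^2 - 3*l - 18) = (l - 2)^2*(l^2 + 6*l + 9) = (l - 2)^2*(l + 3)*(l + 3)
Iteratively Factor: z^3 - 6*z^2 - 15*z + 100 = (z - 5)*(z^2 - z - 20) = (z - 5)*(z + 4)*(z - 5)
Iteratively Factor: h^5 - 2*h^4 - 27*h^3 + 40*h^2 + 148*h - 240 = (h - 2)*(h^4 - 27*h^2 - 14*h + 120) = (h - 2)^2*(h^3 + 2*h^2 - 23*h - 60) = (h - 5)*(h - 2)^2*(h^2 + 7*h + 12) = (h - 5)*(h - 2)^2*(h + 3)*(h + 4)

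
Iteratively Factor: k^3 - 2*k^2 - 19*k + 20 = (k + 4)*(k^2 - 6*k + 5) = (k - 1)*(k + 4)*(k - 5)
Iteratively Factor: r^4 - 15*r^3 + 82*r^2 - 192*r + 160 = (r - 4)*(r^3 - 11*r^2 + 38*r - 40) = (r - 5)*(r - 4)*(r^2 - 6*r + 8) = (r - 5)*(r - 4)*(r - 2)*(r - 4)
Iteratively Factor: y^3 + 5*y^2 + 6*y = (y + 3)*(y^2 + 2*y) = y*(y + 3)*(y + 2)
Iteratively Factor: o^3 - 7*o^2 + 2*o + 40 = (o - 5)*(o^2 - 2*o - 8) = (o - 5)*(o + 2)*(o - 4)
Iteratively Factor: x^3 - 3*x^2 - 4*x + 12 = (x + 2)*(x^2 - 5*x + 6) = (x - 2)*(x + 2)*(x - 3)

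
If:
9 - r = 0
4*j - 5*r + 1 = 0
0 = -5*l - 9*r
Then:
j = 11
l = -81/5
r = 9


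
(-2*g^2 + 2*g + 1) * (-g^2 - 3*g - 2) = 2*g^4 + 4*g^3 - 3*g^2 - 7*g - 2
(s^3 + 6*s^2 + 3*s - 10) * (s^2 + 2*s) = s^5 + 8*s^4 + 15*s^3 - 4*s^2 - 20*s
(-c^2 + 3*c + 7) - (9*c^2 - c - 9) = -10*c^2 + 4*c + 16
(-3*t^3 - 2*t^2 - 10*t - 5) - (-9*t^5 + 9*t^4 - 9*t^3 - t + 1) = 9*t^5 - 9*t^4 + 6*t^3 - 2*t^2 - 9*t - 6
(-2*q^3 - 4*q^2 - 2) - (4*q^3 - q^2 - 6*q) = -6*q^3 - 3*q^2 + 6*q - 2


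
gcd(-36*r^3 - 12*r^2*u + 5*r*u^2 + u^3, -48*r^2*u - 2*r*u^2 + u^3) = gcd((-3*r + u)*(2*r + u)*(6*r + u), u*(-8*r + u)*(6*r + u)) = 6*r + u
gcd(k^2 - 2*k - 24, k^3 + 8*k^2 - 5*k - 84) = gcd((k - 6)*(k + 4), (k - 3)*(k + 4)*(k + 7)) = k + 4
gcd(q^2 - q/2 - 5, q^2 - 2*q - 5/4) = q - 5/2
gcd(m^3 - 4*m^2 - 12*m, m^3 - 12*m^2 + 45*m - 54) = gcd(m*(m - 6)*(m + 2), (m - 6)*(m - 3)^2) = m - 6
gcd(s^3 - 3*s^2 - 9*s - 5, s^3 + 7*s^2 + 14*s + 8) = s + 1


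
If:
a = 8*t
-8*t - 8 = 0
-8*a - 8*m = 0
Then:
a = -8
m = 8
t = -1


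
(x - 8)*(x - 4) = x^2 - 12*x + 32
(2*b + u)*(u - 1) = 2*b*u - 2*b + u^2 - u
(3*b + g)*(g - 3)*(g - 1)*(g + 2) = 3*b*g^3 - 6*b*g^2 - 15*b*g + 18*b + g^4 - 2*g^3 - 5*g^2 + 6*g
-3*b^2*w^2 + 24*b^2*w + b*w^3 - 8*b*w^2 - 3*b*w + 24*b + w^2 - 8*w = (-3*b + w)*(w - 8)*(b*w + 1)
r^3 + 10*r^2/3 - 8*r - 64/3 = (r - 8/3)*(r + 2)*(r + 4)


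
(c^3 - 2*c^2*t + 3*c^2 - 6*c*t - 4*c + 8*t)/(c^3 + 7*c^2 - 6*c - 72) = (c^2 - 2*c*t - c + 2*t)/(c^2 + 3*c - 18)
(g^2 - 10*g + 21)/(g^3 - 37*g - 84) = (g - 3)/(g^2 + 7*g + 12)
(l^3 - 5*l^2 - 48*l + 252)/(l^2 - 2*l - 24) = (l^2 + l - 42)/(l + 4)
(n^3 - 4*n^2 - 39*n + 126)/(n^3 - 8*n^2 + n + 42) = (n + 6)/(n + 2)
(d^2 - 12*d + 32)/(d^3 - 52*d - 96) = (d - 4)/(d^2 + 8*d + 12)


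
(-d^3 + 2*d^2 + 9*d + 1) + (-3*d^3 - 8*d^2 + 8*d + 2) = -4*d^3 - 6*d^2 + 17*d + 3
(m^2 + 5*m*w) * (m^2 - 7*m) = m^4 + 5*m^3*w - 7*m^3 - 35*m^2*w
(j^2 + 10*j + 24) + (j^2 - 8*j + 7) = 2*j^2 + 2*j + 31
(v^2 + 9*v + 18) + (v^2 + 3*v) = 2*v^2 + 12*v + 18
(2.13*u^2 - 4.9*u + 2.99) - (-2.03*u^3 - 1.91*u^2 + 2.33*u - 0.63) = 2.03*u^3 + 4.04*u^2 - 7.23*u + 3.62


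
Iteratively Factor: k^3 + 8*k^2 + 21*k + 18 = (k + 3)*(k^2 + 5*k + 6) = (k + 3)^2*(k + 2)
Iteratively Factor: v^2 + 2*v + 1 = (v + 1)*(v + 1)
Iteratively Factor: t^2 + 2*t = (t + 2)*(t)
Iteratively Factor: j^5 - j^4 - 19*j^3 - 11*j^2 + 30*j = (j)*(j^4 - j^3 - 19*j^2 - 11*j + 30) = j*(j + 2)*(j^3 - 3*j^2 - 13*j + 15) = j*(j - 5)*(j + 2)*(j^2 + 2*j - 3) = j*(j - 5)*(j - 1)*(j + 2)*(j + 3)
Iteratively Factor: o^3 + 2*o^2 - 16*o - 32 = (o - 4)*(o^2 + 6*o + 8) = (o - 4)*(o + 2)*(o + 4)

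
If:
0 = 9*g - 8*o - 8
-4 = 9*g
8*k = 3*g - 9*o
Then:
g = -4/9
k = 73/48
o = -3/2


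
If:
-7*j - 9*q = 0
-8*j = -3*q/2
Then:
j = 0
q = 0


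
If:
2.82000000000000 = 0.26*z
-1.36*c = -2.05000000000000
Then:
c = 1.51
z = 10.85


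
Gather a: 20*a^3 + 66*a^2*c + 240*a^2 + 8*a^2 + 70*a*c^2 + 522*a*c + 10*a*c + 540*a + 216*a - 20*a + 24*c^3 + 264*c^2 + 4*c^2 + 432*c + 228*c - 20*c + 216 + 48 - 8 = 20*a^3 + a^2*(66*c + 248) + a*(70*c^2 + 532*c + 736) + 24*c^3 + 268*c^2 + 640*c + 256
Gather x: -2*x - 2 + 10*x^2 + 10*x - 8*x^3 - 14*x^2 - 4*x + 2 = -8*x^3 - 4*x^2 + 4*x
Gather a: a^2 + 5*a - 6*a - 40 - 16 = a^2 - a - 56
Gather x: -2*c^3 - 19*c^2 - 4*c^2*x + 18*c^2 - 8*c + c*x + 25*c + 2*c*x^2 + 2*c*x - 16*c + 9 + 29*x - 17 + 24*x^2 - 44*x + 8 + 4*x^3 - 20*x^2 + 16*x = -2*c^3 - c^2 + c + 4*x^3 + x^2*(2*c + 4) + x*(-4*c^2 + 3*c + 1)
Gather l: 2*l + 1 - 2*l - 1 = 0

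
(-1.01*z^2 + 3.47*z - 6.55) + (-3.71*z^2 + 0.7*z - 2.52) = -4.72*z^2 + 4.17*z - 9.07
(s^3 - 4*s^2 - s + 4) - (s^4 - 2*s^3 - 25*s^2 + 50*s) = -s^4 + 3*s^3 + 21*s^2 - 51*s + 4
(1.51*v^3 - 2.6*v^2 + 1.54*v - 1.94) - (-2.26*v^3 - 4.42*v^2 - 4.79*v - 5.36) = 3.77*v^3 + 1.82*v^2 + 6.33*v + 3.42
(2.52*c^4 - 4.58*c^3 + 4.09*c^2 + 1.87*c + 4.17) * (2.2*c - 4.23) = 5.544*c^5 - 20.7356*c^4 + 28.3714*c^3 - 13.1867*c^2 + 1.2639*c - 17.6391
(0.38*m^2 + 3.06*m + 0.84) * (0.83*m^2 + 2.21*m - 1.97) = 0.3154*m^4 + 3.3796*m^3 + 6.7112*m^2 - 4.1718*m - 1.6548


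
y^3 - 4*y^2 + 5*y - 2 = (y - 2)*(y - 1)^2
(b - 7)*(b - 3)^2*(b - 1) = b^4 - 14*b^3 + 64*b^2 - 114*b + 63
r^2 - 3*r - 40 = (r - 8)*(r + 5)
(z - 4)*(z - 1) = z^2 - 5*z + 4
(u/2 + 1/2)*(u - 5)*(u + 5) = u^3/2 + u^2/2 - 25*u/2 - 25/2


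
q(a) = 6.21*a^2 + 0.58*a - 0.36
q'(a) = 12.42*a + 0.58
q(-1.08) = 6.26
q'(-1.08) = -12.83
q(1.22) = 9.59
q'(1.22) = 15.73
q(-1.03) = 5.63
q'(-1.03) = -12.21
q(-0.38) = 0.32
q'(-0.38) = -4.14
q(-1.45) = 11.86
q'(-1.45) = -17.43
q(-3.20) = 61.37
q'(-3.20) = -39.16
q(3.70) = 86.80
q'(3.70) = 46.53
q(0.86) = 4.73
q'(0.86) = 11.26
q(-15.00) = 1388.19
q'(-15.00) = -185.72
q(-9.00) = 497.43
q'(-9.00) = -111.20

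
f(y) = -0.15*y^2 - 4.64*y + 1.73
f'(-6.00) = -2.84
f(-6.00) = 24.17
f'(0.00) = -4.64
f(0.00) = 1.73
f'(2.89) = -5.51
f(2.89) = -12.93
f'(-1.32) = -4.24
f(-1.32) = 7.59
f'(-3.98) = -3.45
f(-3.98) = 17.82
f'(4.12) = -5.88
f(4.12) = -19.93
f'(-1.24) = -4.27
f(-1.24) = 7.25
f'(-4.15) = -3.40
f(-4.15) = 18.40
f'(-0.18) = -4.59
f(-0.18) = 2.56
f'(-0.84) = -4.39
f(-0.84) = 5.52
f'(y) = -0.3*y - 4.64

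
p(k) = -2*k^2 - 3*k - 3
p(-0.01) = -2.97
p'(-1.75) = 4.00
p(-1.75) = -3.88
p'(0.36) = -4.44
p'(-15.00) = 57.00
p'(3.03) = -15.12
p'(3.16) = -15.64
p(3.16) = -32.45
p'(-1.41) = 2.64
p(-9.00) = -138.00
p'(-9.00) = 33.00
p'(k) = -4*k - 3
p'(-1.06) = 1.24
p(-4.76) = -34.04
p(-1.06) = -2.07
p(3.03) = -30.45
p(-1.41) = -2.75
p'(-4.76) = 16.04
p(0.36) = -4.34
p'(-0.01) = -2.96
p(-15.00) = -408.00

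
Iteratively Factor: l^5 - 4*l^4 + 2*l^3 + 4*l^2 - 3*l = (l - 3)*(l^4 - l^3 - l^2 + l) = (l - 3)*(l - 1)*(l^3 - l) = (l - 3)*(l - 1)*(l + 1)*(l^2 - l) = (l - 3)*(l - 1)^2*(l + 1)*(l)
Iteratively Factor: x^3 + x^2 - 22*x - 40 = (x + 2)*(x^2 - x - 20) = (x - 5)*(x + 2)*(x + 4)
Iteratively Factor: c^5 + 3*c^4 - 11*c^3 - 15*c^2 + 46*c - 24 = (c + 4)*(c^4 - c^3 - 7*c^2 + 13*c - 6) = (c - 1)*(c + 4)*(c^3 - 7*c + 6) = (c - 1)*(c + 3)*(c + 4)*(c^2 - 3*c + 2) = (c - 2)*(c - 1)*(c + 3)*(c + 4)*(c - 1)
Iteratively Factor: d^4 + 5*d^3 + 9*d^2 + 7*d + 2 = (d + 1)*(d^3 + 4*d^2 + 5*d + 2) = (d + 1)^2*(d^2 + 3*d + 2) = (d + 1)^2*(d + 2)*(d + 1)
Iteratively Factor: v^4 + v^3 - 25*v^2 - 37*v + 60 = (v - 5)*(v^3 + 6*v^2 + 5*v - 12) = (v - 5)*(v - 1)*(v^2 + 7*v + 12) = (v - 5)*(v - 1)*(v + 3)*(v + 4)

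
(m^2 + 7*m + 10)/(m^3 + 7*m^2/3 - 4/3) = 3*(m + 5)/(3*m^2 + m - 2)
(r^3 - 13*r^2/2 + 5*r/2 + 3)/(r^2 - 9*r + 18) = (2*r^2 - r - 1)/(2*(r - 3))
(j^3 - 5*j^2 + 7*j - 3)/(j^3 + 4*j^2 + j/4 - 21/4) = 4*(j^2 - 4*j + 3)/(4*j^2 + 20*j + 21)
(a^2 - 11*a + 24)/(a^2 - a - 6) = (a - 8)/(a + 2)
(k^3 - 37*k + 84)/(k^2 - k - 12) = (k^2 + 4*k - 21)/(k + 3)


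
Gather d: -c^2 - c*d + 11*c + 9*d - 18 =-c^2 + 11*c + d*(9 - c) - 18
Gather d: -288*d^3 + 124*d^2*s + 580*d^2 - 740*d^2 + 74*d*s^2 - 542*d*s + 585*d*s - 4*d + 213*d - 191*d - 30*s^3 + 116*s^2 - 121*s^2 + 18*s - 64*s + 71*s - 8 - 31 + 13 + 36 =-288*d^3 + d^2*(124*s - 160) + d*(74*s^2 + 43*s + 18) - 30*s^3 - 5*s^2 + 25*s + 10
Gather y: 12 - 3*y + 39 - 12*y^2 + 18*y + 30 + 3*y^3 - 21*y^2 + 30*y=3*y^3 - 33*y^2 + 45*y + 81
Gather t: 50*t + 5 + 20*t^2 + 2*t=20*t^2 + 52*t + 5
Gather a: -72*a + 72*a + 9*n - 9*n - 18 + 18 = 0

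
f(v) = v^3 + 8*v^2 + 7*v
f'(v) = 3*v^2 + 16*v + 7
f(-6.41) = 20.46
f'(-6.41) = 27.70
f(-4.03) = 36.27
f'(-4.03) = -8.76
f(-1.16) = 1.08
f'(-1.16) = -7.52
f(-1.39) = 3.04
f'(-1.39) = -9.44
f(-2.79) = 21.03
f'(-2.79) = -14.29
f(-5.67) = 35.22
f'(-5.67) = 12.73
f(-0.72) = -1.27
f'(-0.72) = -2.96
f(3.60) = 175.54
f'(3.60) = 103.48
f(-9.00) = -144.00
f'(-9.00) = 106.00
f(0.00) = 0.00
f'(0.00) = 7.00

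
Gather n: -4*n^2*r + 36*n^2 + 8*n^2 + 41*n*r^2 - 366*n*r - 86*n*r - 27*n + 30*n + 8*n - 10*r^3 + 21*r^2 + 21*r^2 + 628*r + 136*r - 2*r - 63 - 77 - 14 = n^2*(44 - 4*r) + n*(41*r^2 - 452*r + 11) - 10*r^3 + 42*r^2 + 762*r - 154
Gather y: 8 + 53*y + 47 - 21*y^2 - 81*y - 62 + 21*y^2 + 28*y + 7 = 0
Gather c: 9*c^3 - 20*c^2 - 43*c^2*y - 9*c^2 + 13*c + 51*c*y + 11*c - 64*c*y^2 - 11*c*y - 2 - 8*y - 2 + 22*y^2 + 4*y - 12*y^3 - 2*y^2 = 9*c^3 + c^2*(-43*y - 29) + c*(-64*y^2 + 40*y + 24) - 12*y^3 + 20*y^2 - 4*y - 4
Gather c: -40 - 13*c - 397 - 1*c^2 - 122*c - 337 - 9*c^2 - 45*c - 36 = -10*c^2 - 180*c - 810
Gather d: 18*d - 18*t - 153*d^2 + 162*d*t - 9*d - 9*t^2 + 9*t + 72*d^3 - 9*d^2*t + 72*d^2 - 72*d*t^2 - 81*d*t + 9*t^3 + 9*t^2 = 72*d^3 + d^2*(-9*t - 81) + d*(-72*t^2 + 81*t + 9) + 9*t^3 - 9*t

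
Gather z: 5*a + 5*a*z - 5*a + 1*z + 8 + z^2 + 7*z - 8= z^2 + z*(5*a + 8)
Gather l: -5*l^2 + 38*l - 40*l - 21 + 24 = -5*l^2 - 2*l + 3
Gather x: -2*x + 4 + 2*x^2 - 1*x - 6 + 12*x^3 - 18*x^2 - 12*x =12*x^3 - 16*x^2 - 15*x - 2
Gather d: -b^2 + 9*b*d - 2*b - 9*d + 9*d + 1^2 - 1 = -b^2 + 9*b*d - 2*b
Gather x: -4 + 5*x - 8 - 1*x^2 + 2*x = -x^2 + 7*x - 12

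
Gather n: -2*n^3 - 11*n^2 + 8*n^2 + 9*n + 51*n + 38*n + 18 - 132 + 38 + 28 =-2*n^3 - 3*n^2 + 98*n - 48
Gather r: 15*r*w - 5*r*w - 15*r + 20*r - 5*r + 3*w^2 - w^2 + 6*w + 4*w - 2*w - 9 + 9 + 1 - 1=10*r*w + 2*w^2 + 8*w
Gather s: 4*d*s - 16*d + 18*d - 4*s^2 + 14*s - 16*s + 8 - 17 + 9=2*d - 4*s^2 + s*(4*d - 2)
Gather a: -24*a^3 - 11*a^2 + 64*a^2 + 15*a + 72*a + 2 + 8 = -24*a^3 + 53*a^2 + 87*a + 10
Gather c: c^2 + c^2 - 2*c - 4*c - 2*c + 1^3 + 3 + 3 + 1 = 2*c^2 - 8*c + 8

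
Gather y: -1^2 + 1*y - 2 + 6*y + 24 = 7*y + 21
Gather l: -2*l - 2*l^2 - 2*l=-2*l^2 - 4*l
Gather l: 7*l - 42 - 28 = 7*l - 70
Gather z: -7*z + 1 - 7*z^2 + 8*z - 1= -7*z^2 + z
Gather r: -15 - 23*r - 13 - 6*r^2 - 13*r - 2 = -6*r^2 - 36*r - 30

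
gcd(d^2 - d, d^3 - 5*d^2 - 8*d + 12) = d - 1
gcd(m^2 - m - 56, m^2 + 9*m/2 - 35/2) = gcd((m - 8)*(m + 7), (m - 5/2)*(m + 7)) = m + 7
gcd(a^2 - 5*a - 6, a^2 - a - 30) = a - 6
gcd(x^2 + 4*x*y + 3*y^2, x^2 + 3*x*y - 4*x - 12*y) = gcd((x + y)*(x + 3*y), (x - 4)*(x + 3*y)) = x + 3*y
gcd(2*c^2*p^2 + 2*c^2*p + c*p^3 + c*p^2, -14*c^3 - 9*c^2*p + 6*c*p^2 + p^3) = 1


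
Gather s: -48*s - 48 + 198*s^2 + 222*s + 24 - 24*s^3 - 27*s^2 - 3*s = -24*s^3 + 171*s^2 + 171*s - 24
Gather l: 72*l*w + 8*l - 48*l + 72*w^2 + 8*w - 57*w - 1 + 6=l*(72*w - 40) + 72*w^2 - 49*w + 5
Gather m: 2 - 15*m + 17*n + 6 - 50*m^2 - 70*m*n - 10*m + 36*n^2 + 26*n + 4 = -50*m^2 + m*(-70*n - 25) + 36*n^2 + 43*n + 12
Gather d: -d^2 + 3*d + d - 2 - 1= -d^2 + 4*d - 3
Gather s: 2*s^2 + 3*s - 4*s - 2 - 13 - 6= 2*s^2 - s - 21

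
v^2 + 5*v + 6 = (v + 2)*(v + 3)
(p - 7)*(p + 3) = p^2 - 4*p - 21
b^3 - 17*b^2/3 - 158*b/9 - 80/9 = (b - 8)*(b + 2/3)*(b + 5/3)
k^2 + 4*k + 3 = (k + 1)*(k + 3)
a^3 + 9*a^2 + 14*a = a*(a + 2)*(a + 7)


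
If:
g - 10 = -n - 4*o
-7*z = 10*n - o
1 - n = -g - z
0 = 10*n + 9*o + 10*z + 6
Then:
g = 1951/366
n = 965/366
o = 31/61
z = -676/183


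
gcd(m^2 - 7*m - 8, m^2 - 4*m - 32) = m - 8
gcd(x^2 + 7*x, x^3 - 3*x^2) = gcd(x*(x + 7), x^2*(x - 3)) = x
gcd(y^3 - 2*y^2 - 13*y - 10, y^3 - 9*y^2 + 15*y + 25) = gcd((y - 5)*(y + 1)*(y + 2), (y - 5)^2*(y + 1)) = y^2 - 4*y - 5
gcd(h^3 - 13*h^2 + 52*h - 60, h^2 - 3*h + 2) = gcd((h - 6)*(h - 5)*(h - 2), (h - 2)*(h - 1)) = h - 2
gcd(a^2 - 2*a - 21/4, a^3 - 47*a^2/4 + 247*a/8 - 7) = a - 7/2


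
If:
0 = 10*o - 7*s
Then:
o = 7*s/10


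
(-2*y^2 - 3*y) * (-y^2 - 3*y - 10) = 2*y^4 + 9*y^3 + 29*y^2 + 30*y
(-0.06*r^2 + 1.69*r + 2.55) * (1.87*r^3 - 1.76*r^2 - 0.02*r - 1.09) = -0.1122*r^5 + 3.2659*r^4 + 1.7953*r^3 - 4.4564*r^2 - 1.8931*r - 2.7795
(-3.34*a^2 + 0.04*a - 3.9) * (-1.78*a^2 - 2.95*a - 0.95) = 5.9452*a^4 + 9.7818*a^3 + 9.997*a^2 + 11.467*a + 3.705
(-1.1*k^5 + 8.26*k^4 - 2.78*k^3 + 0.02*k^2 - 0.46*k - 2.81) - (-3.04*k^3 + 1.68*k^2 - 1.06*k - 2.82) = -1.1*k^5 + 8.26*k^4 + 0.26*k^3 - 1.66*k^2 + 0.6*k + 0.00999999999999979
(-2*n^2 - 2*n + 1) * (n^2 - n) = -2*n^4 + 3*n^2 - n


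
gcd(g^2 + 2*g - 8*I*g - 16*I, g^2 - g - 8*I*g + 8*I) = g - 8*I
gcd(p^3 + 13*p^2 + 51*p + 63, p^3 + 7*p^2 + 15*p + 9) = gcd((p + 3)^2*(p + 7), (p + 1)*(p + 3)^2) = p^2 + 6*p + 9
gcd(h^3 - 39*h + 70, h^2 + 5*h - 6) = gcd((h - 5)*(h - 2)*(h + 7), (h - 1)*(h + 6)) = 1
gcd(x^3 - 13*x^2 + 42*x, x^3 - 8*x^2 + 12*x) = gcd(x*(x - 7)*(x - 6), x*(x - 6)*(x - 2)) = x^2 - 6*x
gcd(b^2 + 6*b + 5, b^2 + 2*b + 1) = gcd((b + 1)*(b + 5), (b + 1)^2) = b + 1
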